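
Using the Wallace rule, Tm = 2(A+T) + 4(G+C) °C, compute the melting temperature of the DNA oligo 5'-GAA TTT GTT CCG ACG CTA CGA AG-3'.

68°C

Scanning the sequence gives T=6, C=5, A=6, G=6.
A+T = 12, G+C = 11
Tm = 2×12 + 4×11 = 68°C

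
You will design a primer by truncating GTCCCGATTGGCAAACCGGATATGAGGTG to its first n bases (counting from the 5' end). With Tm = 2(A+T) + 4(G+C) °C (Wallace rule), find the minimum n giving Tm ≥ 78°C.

n = 26

First 25 bases: GTCCCGATTGGCAAACCGGATATGA → Tm = 76°C (< 78°C)
First 26 bases: GTCCCGATTGGCAAACCGGATATGAG → Tm = 80°C (≥ 78°C)
Each additional base adds 2°C (A/T) or 4°C (G/C), so Tm is non-decreasing in n; n = 26 is the first length to reach 78°C.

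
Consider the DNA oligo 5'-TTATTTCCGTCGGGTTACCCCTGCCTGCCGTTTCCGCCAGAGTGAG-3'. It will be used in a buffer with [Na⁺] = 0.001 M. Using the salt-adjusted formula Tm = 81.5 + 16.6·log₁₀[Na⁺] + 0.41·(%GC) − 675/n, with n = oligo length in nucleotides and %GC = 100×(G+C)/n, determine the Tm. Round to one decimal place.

Length n = 46. Base counts: G=12, A=5, C=15, T=14
G+C = 27, so %GC = 27/46 × 100 = 58.696%
Salt term: 16.6 × (-3) = -49.8
GC term: 0.41 × 58.696 = 24.065; length term: −675/46 = −14.674
Tm = 81.5 + (-49.8) + 24.065 − 14.674 = 41.091 → 41.1°C

41.1°C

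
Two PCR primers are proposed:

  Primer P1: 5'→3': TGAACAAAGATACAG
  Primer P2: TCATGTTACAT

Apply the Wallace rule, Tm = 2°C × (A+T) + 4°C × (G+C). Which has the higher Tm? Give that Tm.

Primer P1: A+T=10, G+C=5 → Tm = 2(10)+4(5) = 40°C
Primer P2: A+T=8, G+C=3 → Tm = 2(8)+4(3) = 28°C
40°C vs 28°C → primer P1 is higher.

Primer P1, 40°C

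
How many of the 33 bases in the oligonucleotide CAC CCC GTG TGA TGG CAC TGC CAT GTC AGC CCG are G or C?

22

Base counts: A=5, C=13, T=6, G=9
G+C = 9 + 13 = 22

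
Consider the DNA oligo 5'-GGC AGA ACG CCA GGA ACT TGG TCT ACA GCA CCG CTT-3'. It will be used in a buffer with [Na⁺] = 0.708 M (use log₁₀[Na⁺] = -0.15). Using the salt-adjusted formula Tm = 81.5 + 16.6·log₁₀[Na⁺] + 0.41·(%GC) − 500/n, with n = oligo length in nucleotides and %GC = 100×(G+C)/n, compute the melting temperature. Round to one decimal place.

89.0°C

Length n = 36. C=11, A=9, T=6, G=10
G+C = 21, so %GC = 21/36 × 100 = 58.333%
Salt term: 16.6 × (-0.15) = -2.49
GC term: 0.41 × 58.333 = 23.917; length term: −500/36 = −13.889
Tm = 81.5 + (-2.49) + 23.917 − 13.889 = 89.038 → 89.0°C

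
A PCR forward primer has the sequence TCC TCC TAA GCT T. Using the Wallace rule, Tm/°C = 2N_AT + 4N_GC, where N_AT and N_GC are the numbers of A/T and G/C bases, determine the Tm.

C=5, A=2, G=1, T=5
So N_AT = 7 and N_GC = 6.
Tm = 4·6 + 2·7 = 24 + 14 = 38°C

38°C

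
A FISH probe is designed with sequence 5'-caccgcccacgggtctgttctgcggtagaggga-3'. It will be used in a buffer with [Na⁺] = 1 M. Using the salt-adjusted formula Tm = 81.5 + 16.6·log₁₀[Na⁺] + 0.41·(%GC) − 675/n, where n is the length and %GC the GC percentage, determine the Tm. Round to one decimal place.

88.4°C

Length n = 33. Scanning the sequence gives T=6, A=5, C=10, G=12.
G+C = 22, so %GC = 22/33 × 100 = 66.667%
Salt term: 16.6 × (0) = 0
GC term: 0.41 × 66.667 = 27.333; length term: −675/33 = −20.455
Tm = 81.5 + (0) + 27.333 − 20.455 = 88.378 → 88.4°C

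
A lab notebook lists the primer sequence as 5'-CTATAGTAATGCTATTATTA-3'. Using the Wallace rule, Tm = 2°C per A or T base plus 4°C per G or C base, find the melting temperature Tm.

T=9, G=2, A=7, C=2
So N_AT = 16 and N_GC = 4.
Tm = 2×16 + 4×4 = 48°C

48°C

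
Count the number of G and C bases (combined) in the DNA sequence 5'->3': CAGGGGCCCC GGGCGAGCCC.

18

A=2, T=0, G=9, C=9
G+C = 9 + 9 = 18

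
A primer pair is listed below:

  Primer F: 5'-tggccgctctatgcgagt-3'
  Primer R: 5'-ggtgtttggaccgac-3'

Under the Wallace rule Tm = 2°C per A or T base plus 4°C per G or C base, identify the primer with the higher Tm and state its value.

Primer F, 58°C

Primer F: A+T=7, G+C=11 → Tm = 2(7)+4(11) = 58°C
Primer R: A+T=6, G+C=9 → Tm = 2(6)+4(9) = 48°C
58°C vs 48°C → primer F is higher.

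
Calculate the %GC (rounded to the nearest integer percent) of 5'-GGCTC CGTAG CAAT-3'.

Counting bases: A=3, T=3, C=4, G=4
G+C = 4 + 4 = 8 out of 14 bases
%GC = 8/14 × 100 = 57.14% ≈ 57%

57%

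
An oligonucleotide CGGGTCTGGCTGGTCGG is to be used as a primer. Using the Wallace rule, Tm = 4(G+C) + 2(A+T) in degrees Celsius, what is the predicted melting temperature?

60°C

Scanning the sequence gives G=9, C=4, T=4, A=0.
So N_AT = 4 and N_GC = 13.
Tm = 2×4 + 4×13 = 60°C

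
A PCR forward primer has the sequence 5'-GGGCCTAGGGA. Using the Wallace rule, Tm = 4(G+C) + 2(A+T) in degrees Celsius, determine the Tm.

38°C

Scanning the sequence gives C=2, T=1, A=2, G=6.
A+T = 3, G+C = 8
Tm = 4·8 + 2·3 = 32 + 6 = 38°C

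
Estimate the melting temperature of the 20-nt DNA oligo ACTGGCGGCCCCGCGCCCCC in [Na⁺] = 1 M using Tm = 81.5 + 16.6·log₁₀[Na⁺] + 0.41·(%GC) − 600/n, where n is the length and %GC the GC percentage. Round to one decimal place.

Length n = 20. G=6, A=1, C=12, T=1
G+C = 18, so %GC = 18/20 × 100 = 90%
Salt term: 16.6 × (0) = 0
GC term: 0.41 × 90 = 36.9; length term: −600/20 = −30
Tm = 81.5 + (0) + 36.9 − 30 = 88.4 → 88.4°C

88.4°C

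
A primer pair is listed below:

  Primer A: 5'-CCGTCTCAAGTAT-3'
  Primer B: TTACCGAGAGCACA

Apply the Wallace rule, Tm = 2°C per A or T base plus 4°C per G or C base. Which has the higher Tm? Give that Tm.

Primer B, 42°C

Primer A: A+T=7, G+C=6 → Tm = 2(7)+4(6) = 38°C
Primer B: A+T=7, G+C=7 → Tm = 2(7)+4(7) = 42°C
38°C vs 42°C → primer B is higher.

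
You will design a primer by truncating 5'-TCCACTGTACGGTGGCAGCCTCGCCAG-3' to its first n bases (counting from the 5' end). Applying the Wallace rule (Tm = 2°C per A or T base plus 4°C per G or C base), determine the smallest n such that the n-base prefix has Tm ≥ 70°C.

First 21 bases: TCCACTGTACGGTGGCAGCCT → Tm = 68°C (< 70°C)
First 22 bases: TCCACTGTACGGTGGCAGCCTC → Tm = 72°C (≥ 70°C)
Since every base adds ≥2°C, Tm only increases with n, so the threshold is first crossed at n = 22.

n = 22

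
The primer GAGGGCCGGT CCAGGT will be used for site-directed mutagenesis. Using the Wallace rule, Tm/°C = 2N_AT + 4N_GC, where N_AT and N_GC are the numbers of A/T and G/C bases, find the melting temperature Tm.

56°C

A=2, T=2, C=4, G=8
AT pairs contribute 4, GC pairs contribute 12.
Tm = 2×4 + 4×12 = 56°C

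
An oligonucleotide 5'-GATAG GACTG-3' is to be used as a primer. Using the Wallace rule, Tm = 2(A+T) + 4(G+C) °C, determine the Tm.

Counting bases: G=4, A=3, T=2, C=1
AT pairs contribute 5, GC pairs contribute 5.
Tm = 4·5 + 2·5 = 20 + 10 = 30°C

30°C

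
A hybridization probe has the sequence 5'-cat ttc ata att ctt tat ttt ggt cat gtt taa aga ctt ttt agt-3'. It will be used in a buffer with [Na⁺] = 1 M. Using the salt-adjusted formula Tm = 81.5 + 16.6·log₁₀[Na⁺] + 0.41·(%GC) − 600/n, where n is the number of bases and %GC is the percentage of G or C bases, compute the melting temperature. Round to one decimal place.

Length n = 45. Scanning the sequence gives A=11, T=24, C=5, G=5.
G+C = 10, so %GC = 10/45 × 100 = 22.222%
Salt term: 16.6 × (0) = 0
GC term: 0.41 × 22.222 = 9.111; length term: −600/45 = −13.333
Tm = 81.5 + (0) + 9.111 − 13.333 = 77.278 → 77.3°C

77.3°C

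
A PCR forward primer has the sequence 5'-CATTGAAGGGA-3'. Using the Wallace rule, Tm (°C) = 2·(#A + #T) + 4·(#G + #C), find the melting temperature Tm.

32°C

C=1, T=2, A=4, G=4
AT pairs contribute 6, GC pairs contribute 5.
Tm = 4·5 + 2·6 = 20 + 12 = 32°C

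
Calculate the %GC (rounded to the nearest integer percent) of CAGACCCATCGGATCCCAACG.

Base counts: G=4, C=9, T=2, A=6
G+C = 4 + 9 = 13 out of 21 bases
%GC = 13/21 × 100 = 61.9% ≈ 62%

62%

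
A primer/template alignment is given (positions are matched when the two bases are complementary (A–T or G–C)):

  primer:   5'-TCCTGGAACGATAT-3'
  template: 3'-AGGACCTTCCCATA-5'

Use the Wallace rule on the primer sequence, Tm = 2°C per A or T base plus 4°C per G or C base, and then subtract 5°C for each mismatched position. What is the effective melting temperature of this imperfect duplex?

Primer base counts: A=4, T=4, G=3, C=3 → A+T=8, G+C=6
Perfect-match Tm = 2(8) + 4(6) = 16 + 24 = 40°C
Mismatches (positions where the bases are not complementary): 2 (at positions 9, 11)
Effective Tm = 40 − 2×5 = 40 − 10 = 30°C

30°C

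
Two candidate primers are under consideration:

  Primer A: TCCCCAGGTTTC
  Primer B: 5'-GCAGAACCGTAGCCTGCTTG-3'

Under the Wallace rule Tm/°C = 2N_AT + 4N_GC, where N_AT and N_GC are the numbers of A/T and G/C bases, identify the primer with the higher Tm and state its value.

Primer A: A+T=5, G+C=7 → Tm = 2(5)+4(7) = 38°C
Primer B: A+T=8, G+C=12 → Tm = 2(8)+4(12) = 64°C
38°C vs 64°C → primer B is higher.

Primer B, 64°C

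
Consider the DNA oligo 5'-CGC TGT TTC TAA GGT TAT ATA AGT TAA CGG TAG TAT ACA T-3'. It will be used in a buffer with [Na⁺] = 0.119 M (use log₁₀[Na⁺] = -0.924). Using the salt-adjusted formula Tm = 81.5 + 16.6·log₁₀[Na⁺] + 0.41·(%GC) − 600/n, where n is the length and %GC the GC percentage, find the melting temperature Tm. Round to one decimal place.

Length n = 40. Scanning the sequence gives G=8, A=12, T=15, C=5.
G+C = 13, so %GC = 13/40 × 100 = 32.5%
Salt term: 16.6 × (-0.924) = -15.338
GC term: 0.41 × 32.5 = 13.325; length term: −600/40 = −15
Tm = 81.5 + (-15.338) + 13.325 − 15 = 64.487 → 64.5°C

64.5°C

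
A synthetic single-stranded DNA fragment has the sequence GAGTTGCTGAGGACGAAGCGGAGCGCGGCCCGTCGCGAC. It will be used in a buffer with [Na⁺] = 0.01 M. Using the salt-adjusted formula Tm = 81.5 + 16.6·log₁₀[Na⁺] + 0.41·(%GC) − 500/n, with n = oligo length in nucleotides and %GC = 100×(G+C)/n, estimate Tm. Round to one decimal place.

64.9°C

Length n = 39. Scanning the sequence gives G=17, A=7, C=11, T=4.
G+C = 28, so %GC = 28/39 × 100 = 71.795%
Salt term: 16.6 × (-2) = -33.2
GC term: 0.41 × 71.795 = 29.436; length term: −500/39 = −12.821
Tm = 81.5 + (-33.2) + 29.436 − 12.821 = 64.915 → 64.9°C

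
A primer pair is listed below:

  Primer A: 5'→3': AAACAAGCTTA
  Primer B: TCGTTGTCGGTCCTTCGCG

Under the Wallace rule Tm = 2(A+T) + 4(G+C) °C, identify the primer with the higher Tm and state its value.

Primer A: A+T=8, G+C=3 → Tm = 2(8)+4(3) = 28°C
Primer B: A+T=7, G+C=12 → Tm = 2(7)+4(12) = 62°C
28°C vs 62°C → primer B is higher.

Primer B, 62°C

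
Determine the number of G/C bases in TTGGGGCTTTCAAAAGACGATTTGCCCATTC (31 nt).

14

Counting bases: A=7, C=7, G=7, T=10
G+C = 7 + 7 = 14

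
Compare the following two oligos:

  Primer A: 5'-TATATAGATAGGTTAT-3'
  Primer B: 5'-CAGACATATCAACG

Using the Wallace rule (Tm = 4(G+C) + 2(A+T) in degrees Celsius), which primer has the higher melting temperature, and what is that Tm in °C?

Primer A: A+T=13, G+C=3 → Tm = 2(13)+4(3) = 38°C
Primer B: A+T=8, G+C=6 → Tm = 2(8)+4(6) = 40°C
38°C vs 40°C → primer B is higher.

Primer B, 40°C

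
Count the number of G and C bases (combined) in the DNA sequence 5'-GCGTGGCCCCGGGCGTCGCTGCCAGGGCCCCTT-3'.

Scanning the sequence gives A=1, G=13, C=14, T=5.
G+C = 13 + 14 = 27

27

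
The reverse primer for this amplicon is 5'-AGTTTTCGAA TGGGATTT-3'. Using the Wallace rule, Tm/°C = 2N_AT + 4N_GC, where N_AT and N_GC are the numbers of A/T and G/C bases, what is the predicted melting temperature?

48°C

Scanning the sequence gives T=8, G=5, C=1, A=4.
So N_AT = 12 and N_GC = 6.
Tm = 2×12 + 4×6 = 48°C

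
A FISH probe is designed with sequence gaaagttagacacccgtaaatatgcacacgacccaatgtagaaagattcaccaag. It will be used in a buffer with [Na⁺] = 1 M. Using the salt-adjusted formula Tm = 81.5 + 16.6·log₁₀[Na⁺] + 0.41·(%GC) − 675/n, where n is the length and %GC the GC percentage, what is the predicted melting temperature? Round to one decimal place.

86.4°C

Length n = 55. Counting bases: G=10, C=13, T=9, A=23
G+C = 23, so %GC = 23/55 × 100 = 41.818%
Salt term: 16.6 × (0) = 0
GC term: 0.41 × 41.818 = 17.145; length term: −675/55 = −12.273
Tm = 81.5 + (0) + 17.145 − 12.273 = 86.372 → 86.4°C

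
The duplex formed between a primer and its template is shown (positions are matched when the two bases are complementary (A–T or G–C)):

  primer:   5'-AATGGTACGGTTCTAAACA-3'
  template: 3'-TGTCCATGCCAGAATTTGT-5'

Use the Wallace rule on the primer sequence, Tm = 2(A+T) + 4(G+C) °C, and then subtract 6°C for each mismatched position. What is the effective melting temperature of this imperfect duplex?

28°C

Primer base counts: A=7, T=5, G=4, C=3 → A+T=12, G+C=7
Perfect-match Tm = 2(12) + 4(7) = 24 + 28 = 52°C
Mismatches (positions where the bases are not complementary): 4 (at positions 2, 3, 12, 13)
Effective Tm = 52 − 4×6 = 52 − 24 = 28°C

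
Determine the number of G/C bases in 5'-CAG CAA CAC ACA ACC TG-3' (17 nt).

9

Scanning the sequence gives G=2, A=7, T=1, C=7.
G+C = 2 + 7 = 9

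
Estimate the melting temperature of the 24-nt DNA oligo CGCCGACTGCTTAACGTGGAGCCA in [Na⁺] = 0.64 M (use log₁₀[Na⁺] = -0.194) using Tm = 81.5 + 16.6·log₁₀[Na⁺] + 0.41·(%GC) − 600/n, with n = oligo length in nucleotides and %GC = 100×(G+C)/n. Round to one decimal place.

78.9°C

Length n = 24. Base counts: C=8, T=4, G=7, A=5
G+C = 15, so %GC = 15/24 × 100 = 62.5%
Salt term: 16.6 × (-0.194) = -3.22
GC term: 0.41 × 62.5 = 25.625; length term: −600/24 = −25
Tm = 81.5 + (-3.22) + 25.625 − 25 = 78.905 → 78.9°C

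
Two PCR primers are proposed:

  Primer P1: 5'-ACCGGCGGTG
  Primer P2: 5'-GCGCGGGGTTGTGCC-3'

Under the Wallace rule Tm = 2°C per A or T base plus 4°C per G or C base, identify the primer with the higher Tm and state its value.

Primer P1: A+T=2, G+C=8 → Tm = 2(2)+4(8) = 36°C
Primer P2: A+T=3, G+C=12 → Tm = 2(3)+4(12) = 54°C
36°C vs 54°C → primer P2 is higher.

Primer P2, 54°C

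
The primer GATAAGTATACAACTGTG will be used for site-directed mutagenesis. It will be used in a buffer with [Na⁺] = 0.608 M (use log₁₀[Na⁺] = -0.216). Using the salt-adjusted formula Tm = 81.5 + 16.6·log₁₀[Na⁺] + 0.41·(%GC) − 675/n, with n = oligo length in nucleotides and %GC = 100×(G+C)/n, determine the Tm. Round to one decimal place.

54.1°C

Length n = 18. Counting bases: A=7, C=2, G=4, T=5
G+C = 6, so %GC = 6/18 × 100 = 33.333%
Salt term: 16.6 × (-0.216) = -3.586
GC term: 0.41 × 33.333 = 13.667; length term: −675/18 = −37.5
Tm = 81.5 + (-3.586) + 13.667 − 37.5 = 54.081 → 54.1°C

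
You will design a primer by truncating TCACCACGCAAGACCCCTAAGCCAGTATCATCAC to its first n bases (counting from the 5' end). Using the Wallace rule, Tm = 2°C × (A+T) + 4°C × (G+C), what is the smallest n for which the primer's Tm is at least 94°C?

n = 31

First 30 bases: TCACCACGCAAGACCCCTAAGCCAGTATCA → Tm = 92°C (< 94°C)
First 31 bases: TCACCACGCAAGACCCCTAAGCCAGTATCAT → Tm = 94°C (≥ 94°C)
Since every base adds ≥2°C, Tm only increases with n, so the threshold is first crossed at n = 31.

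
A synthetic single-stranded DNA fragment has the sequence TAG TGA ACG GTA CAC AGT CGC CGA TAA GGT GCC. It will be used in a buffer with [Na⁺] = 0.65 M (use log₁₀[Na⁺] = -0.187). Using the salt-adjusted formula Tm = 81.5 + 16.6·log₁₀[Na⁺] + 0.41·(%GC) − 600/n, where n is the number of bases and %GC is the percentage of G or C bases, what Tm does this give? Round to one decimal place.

Length n = 33. Scanning the sequence gives T=6, C=8, G=10, A=9.
G+C = 18, so %GC = 18/33 × 100 = 54.545%
Salt term: 16.6 × (-0.187) = -3.104
GC term: 0.41 × 54.545 = 22.363; length term: −600/33 = −18.182
Tm = 81.5 + (-3.104) + 22.363 − 18.182 = 82.577 → 82.6°C

82.6°C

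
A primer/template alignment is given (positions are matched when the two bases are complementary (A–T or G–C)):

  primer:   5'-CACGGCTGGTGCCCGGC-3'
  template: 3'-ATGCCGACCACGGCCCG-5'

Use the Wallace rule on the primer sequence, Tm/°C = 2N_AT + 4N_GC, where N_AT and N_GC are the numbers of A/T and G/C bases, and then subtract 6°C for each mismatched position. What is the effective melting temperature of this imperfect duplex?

50°C

Primer base counts: A=1, T=2, G=7, C=7 → A+T=3, G+C=14
Perfect-match Tm = 2(3) + 4(14) = 6 + 56 = 62°C
Mismatches (positions where the bases are not complementary): 2 (at positions 1, 14)
Effective Tm = 62 − 2×6 = 62 − 12 = 50°C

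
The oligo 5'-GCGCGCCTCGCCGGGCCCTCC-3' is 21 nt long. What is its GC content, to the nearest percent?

90%

T=2, C=12, G=7, A=0
G+C = 7 + 12 = 19 out of 21 bases
%GC = 19/21 × 100 = 90.48% ≈ 90%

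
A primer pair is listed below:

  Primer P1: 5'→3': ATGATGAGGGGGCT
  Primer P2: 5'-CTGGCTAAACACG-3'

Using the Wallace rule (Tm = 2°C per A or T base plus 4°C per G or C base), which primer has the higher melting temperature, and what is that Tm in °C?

Primer P1, 44°C

Primer P1: A+T=6, G+C=8 → Tm = 2(6)+4(8) = 44°C
Primer P2: A+T=6, G+C=7 → Tm = 2(6)+4(7) = 40°C
44°C vs 40°C → primer P1 is higher.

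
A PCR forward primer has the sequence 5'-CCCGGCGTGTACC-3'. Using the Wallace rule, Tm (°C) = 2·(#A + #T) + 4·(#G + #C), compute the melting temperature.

T=2, G=4, C=6, A=1
A+T = 3, G+C = 10
Tm = 4·10 + 2·3 = 40 + 6 = 46°C

46°C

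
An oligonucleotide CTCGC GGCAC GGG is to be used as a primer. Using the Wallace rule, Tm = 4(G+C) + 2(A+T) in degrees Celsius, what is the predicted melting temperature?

Scanning the sequence gives C=5, A=1, G=6, T=1.
So N_AT = 2 and N_GC = 11.
Tm = 2(2) + 4(11) = 4 + 44 = 48°C

48°C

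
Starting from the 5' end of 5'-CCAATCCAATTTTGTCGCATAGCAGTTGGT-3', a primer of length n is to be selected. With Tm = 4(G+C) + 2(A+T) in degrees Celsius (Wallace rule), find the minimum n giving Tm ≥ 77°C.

n = 28

First 27 bases: CCAATCCAATTTTGTCGCATAGCAGTT → Tm = 76°C (< 77°C)
First 28 bases: CCAATCCAATTTTGTCGCATAGCAGTTG → Tm = 80°C (≥ 77°C)
Each additional base adds 2°C (A/T) or 4°C (G/C), so Tm is non-decreasing in n; n = 28 is the first length to reach 77°C.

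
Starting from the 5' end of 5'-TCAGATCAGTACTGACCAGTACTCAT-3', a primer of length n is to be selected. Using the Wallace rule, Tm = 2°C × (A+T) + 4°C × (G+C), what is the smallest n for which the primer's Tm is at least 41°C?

First 14 bases: TCAGATCAGTACTG → Tm = 40°C (< 41°C)
First 15 bases: TCAGATCAGTACTGA → Tm = 42°C (≥ 41°C)
Each additional base adds 2°C (A/T) or 4°C (G/C), so Tm is non-decreasing in n; n = 15 is the first length to reach 41°C.

n = 15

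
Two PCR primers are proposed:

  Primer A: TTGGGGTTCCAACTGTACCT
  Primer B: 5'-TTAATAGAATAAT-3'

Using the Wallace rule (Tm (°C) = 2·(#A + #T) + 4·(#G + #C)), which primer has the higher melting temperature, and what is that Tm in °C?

Primer A, 60°C

Primer A: A+T=10, G+C=10 → Tm = 2(10)+4(10) = 60°C
Primer B: A+T=12, G+C=1 → Tm = 2(12)+4(1) = 28°C
60°C vs 28°C → primer A is higher.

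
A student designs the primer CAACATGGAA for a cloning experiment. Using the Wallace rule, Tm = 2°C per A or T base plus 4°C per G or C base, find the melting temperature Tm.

Counting bases: C=2, A=5, T=1, G=2
So N_AT = 6 and N_GC = 4.
Tm = 2(6) + 4(4) = 12 + 16 = 28°C

28°C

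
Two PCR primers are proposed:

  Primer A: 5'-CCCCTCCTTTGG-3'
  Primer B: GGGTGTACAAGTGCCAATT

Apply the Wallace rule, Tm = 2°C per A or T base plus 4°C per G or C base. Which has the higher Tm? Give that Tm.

Primer B, 56°C

Primer A: A+T=4, G+C=8 → Tm = 2(4)+4(8) = 40°C
Primer B: A+T=10, G+C=9 → Tm = 2(10)+4(9) = 56°C
40°C vs 56°C → primer B is higher.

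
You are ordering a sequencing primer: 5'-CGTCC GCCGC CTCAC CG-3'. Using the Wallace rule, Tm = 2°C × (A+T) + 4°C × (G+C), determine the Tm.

62°C

Base counts: A=1, C=10, T=2, G=4
So N_AT = 3 and N_GC = 14.
Tm = 4·14 + 2·3 = 56 + 6 = 62°C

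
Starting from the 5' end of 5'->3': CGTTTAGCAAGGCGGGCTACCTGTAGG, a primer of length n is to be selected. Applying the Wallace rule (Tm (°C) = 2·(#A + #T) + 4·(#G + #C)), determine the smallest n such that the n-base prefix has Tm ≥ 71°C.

n = 23

First 22 bases: CGTTTAGCAAGGCGGGCTACCT → Tm = 70°C (< 71°C)
First 23 bases: CGTTTAGCAAGGCGGGCTACCTG → Tm = 74°C (≥ 71°C)
Since every base adds ≥2°C, Tm only increases with n, so the threshold is first crossed at n = 23.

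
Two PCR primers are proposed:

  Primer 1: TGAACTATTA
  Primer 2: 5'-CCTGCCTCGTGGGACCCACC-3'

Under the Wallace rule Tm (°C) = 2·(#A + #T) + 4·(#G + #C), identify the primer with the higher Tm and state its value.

Primer 1: A+T=8, G+C=2 → Tm = 2(8)+4(2) = 24°C
Primer 2: A+T=5, G+C=15 → Tm = 2(5)+4(15) = 70°C
24°C vs 70°C → primer 2 is higher.

Primer 2, 70°C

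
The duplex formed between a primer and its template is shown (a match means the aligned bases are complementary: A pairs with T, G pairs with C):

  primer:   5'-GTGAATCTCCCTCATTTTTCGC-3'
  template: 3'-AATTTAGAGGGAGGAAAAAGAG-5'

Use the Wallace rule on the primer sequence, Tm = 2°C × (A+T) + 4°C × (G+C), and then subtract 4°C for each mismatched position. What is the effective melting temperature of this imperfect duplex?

48°C

Primer base counts: A=3, T=9, G=3, C=7 → A+T=12, G+C=10
Perfect-match Tm = 2(12) + 4(10) = 24 + 40 = 64°C
Mismatches (positions where the bases are not complementary): 4 (at positions 1, 3, 14, 21)
Effective Tm = 64 − 4×4 = 64 − 16 = 48°C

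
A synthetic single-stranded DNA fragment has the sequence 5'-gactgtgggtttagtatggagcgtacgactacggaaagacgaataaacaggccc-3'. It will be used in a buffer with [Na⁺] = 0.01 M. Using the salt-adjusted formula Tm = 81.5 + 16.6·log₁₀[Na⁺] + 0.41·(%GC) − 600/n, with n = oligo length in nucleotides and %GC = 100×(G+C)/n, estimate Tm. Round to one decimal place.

Length n = 54. G=17, C=10, T=10, A=17
G+C = 27, so %GC = 27/54 × 100 = 50%
Salt term: 16.6 × (-2) = -33.2
GC term: 0.41 × 50 = 20.5; length term: −600/54 = −11.111
Tm = 81.5 + (-33.2) + 20.5 − 11.111 = 57.689 → 57.7°C

57.7°C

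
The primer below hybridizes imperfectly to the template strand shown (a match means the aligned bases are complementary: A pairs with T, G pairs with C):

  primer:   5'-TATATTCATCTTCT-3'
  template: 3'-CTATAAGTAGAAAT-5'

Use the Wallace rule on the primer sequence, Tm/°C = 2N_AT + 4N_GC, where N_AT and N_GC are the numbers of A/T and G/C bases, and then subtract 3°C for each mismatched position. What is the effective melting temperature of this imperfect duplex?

25°C

Primer base counts: A=3, T=8, G=0, C=3 → A+T=11, G+C=3
Perfect-match Tm = 2(11) + 4(3) = 22 + 12 = 34°C
Mismatches (positions where the bases are not complementary): 3 (at positions 1, 13, 14)
Effective Tm = 34 − 3×3 = 34 − 9 = 25°C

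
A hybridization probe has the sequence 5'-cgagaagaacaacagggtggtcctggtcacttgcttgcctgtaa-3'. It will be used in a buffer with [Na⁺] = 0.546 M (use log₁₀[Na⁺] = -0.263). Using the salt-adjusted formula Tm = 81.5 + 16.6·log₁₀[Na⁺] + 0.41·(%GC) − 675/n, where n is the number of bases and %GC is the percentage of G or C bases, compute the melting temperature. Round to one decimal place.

83.2°C

Length n = 44. Scanning the sequence gives T=10, C=10, A=11, G=13.
G+C = 23, so %GC = 23/44 × 100 = 52.273%
Salt term: 16.6 × (-0.263) = -4.366
GC term: 0.41 × 52.273 = 21.432; length term: −675/44 = −15.341
Tm = 81.5 + (-4.366) + 21.432 − 15.341 = 83.225 → 83.2°C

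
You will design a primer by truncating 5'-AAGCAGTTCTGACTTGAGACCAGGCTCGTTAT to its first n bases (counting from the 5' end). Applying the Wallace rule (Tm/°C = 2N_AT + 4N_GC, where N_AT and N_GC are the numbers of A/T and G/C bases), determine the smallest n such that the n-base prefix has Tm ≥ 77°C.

n = 26

First 25 bases: AAGCAGTTCTGACTTGAGACCAGGC → Tm = 76°C (< 77°C)
First 26 bases: AAGCAGTTCTGACTTGAGACCAGGCT → Tm = 78°C (≥ 77°C)
Since every base adds ≥2°C, Tm only increases with n, so the threshold is first crossed at n = 26.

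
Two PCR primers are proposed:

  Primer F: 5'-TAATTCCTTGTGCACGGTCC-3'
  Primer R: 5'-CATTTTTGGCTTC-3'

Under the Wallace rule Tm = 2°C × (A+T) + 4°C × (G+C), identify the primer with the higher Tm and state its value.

Primer F: A+T=10, G+C=10 → Tm = 2(10)+4(10) = 60°C
Primer R: A+T=8, G+C=5 → Tm = 2(8)+4(5) = 36°C
60°C vs 36°C → primer F is higher.

Primer F, 60°C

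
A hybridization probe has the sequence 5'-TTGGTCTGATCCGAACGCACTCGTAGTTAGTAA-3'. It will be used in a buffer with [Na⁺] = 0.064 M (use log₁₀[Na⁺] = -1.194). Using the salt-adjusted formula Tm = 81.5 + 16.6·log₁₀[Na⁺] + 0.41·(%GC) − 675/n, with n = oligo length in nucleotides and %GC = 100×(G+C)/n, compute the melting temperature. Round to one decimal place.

59.9°C

Length n = 33. A=8, C=7, T=10, G=8
G+C = 15, so %GC = 15/33 × 100 = 45.455%
Salt term: 16.6 × (-1.194) = -19.82
GC term: 0.41 × 45.455 = 18.637; length term: −675/33 = −20.455
Tm = 81.5 + (-19.82) + 18.637 − 20.455 = 59.862 → 59.9°C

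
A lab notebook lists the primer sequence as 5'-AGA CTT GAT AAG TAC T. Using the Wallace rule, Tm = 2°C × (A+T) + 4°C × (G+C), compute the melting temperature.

42°C

Scanning the sequence gives A=6, C=2, G=3, T=5.
So N_AT = 11 and N_GC = 5.
Tm = 2×11 + 4×5 = 42°C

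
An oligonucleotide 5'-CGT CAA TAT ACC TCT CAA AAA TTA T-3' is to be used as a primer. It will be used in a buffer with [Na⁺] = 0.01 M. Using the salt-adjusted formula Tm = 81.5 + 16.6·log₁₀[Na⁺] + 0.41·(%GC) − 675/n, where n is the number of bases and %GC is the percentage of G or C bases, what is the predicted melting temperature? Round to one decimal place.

Length n = 25. T=8, C=6, G=1, A=10
G+C = 7, so %GC = 7/25 × 100 = 28%
Salt term: 16.6 × (-2) = -33.2
GC term: 0.41 × 28 = 11.48; length term: −675/25 = −27
Tm = 81.5 + (-33.2) + 11.48 − 27 = 32.78 → 32.8°C

32.8°C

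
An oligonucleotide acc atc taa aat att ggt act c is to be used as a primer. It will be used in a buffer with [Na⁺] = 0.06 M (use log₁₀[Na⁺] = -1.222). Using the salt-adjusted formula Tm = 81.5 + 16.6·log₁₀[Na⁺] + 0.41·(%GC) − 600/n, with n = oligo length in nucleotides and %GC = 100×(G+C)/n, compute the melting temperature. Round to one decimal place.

Length n = 22. G=2, C=5, A=8, T=7
G+C = 7, so %GC = 7/22 × 100 = 31.818%
Salt term: 16.6 × (-1.222) = -20.285
GC term: 0.41 × 31.818 = 13.045; length term: −600/22 = −27.273
Tm = 81.5 + (-20.285) + 13.045 − 27.273 = 46.987 → 47.0°C

47.0°C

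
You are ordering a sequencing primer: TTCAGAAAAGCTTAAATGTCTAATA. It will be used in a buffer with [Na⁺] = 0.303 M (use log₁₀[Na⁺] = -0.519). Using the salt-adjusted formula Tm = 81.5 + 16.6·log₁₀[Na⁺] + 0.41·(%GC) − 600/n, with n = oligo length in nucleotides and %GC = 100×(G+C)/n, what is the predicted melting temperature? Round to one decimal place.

Length n = 25. T=8, G=3, A=11, C=3
G+C = 6, so %GC = 6/25 × 100 = 24%
Salt term: 16.6 × (-0.519) = -8.615
GC term: 0.41 × 24 = 9.84; length term: −600/25 = −24
Tm = 81.5 + (-8.615) + 9.84 − 24 = 58.725 → 58.7°C

58.7°C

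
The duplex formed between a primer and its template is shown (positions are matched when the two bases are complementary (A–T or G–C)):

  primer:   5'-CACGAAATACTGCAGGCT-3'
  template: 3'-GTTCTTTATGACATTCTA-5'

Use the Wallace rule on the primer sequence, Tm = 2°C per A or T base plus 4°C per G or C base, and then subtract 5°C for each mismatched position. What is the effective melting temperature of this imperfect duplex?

34°C

Primer base counts: A=6, T=3, G=4, C=5 → A+T=9, G+C=9
Perfect-match Tm = 2(9) + 4(9) = 18 + 36 = 54°C
Mismatches (positions where the bases are not complementary): 4 (at positions 3, 13, 15, 17)
Effective Tm = 54 − 4×5 = 54 − 20 = 34°C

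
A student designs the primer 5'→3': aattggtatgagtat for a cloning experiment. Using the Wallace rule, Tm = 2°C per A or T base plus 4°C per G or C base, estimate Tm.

Base counts: G=4, T=6, A=5, C=0
A+T = 11, G+C = 4
Tm = 2×11 + 4×4 = 38°C

38°C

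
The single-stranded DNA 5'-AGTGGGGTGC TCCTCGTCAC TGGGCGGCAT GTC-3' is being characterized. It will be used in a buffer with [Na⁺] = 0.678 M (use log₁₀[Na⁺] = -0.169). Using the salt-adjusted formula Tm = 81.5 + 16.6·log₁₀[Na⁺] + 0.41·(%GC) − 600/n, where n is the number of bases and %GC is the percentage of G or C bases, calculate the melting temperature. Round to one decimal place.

Length n = 33. Scanning the sequence gives C=9, A=3, T=8, G=13.
G+C = 22, so %GC = 22/33 × 100 = 66.667%
Salt term: 16.6 × (-0.169) = -2.805
GC term: 0.41 × 66.667 = 27.333; length term: −600/33 = −18.182
Tm = 81.5 + (-2.805) + 27.333 − 18.182 = 87.846 → 87.8°C

87.8°C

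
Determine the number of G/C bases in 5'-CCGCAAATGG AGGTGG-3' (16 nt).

Scanning the sequence gives G=7, A=4, C=3, T=2.
Total G or C: 7 + 3 = 10

10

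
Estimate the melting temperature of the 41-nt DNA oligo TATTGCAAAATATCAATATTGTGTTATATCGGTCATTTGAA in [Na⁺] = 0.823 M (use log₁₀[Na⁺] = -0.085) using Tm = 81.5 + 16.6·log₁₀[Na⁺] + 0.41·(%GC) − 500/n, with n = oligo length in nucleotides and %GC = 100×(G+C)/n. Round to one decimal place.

77.9°C

Length n = 41. Base counts: G=6, T=17, C=4, A=14
G+C = 10, so %GC = 10/41 × 100 = 24.39%
Salt term: 16.6 × (-0.085) = -1.411
GC term: 0.41 × 24.39 = 10; length term: −500/41 = −12.195
Tm = 81.5 + (-1.411) + 10 − 12.195 = 77.894 → 77.9°C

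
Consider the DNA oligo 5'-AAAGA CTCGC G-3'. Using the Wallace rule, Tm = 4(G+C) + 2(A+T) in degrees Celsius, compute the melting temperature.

34°C

Base counts: T=1, G=3, A=4, C=3
So N_AT = 5 and N_GC = 6.
Tm = 2×5 + 4×6 = 34°C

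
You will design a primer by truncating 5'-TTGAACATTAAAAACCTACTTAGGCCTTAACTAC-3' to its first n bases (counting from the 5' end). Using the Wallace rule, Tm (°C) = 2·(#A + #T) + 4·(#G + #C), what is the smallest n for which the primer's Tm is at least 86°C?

First 32 bases: TTGAACATTAAAAACCTACTTAGGCCTTAACT → Tm = 84°C (< 86°C)
First 33 bases: TTGAACATTAAAAACCTACTTAGGCCTTAACTA → Tm = 86°C (≥ 86°C)
Since every base adds ≥2°C, Tm only increases with n, so the threshold is first crossed at n = 33.

n = 33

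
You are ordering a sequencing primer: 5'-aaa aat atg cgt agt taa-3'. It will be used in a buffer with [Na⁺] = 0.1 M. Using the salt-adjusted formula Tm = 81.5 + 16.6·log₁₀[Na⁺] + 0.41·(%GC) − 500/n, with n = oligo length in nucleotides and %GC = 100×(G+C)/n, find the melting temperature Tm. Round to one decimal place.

Length n = 18. Scanning the sequence gives T=5, G=3, C=1, A=9.
G+C = 4, so %GC = 4/18 × 100 = 22.222%
Salt term: 16.6 × (-1) = -16.6
GC term: 0.41 × 22.222 = 9.111; length term: −500/18 = −27.778
Tm = 81.5 + (-16.6) + 9.111 − 27.778 = 46.233 → 46.2°C

46.2°C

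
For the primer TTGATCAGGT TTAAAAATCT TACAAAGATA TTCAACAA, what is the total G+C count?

9

Counting bases: T=12, A=17, C=5, G=4
Total G or C: 4 + 5 = 9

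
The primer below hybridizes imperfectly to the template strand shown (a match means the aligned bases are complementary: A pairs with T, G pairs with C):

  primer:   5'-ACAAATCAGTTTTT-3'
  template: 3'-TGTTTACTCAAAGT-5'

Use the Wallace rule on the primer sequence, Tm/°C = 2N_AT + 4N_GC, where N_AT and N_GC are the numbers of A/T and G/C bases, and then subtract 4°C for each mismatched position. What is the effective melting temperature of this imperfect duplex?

22°C

Primer base counts: A=5, T=6, G=1, C=2 → A+T=11, G+C=3
Perfect-match Tm = 2(11) + 4(3) = 22 + 12 = 34°C
Mismatches (positions where the bases are not complementary): 3 (at positions 7, 13, 14)
Effective Tm = 34 − 3×4 = 34 − 12 = 22°C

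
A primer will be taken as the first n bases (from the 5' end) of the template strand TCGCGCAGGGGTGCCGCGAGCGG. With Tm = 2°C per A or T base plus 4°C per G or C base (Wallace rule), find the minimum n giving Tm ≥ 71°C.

First 19 bases: TCGCGCAGGGGTGCCGCGA → Tm = 68°C (< 71°C)
First 20 bases: TCGCGCAGGGGTGCCGCGAG → Tm = 72°C (≥ 71°C)
Each additional base adds 2°C (A/T) or 4°C (G/C), so Tm is non-decreasing in n; n = 20 is the first length to reach 71°C.

n = 20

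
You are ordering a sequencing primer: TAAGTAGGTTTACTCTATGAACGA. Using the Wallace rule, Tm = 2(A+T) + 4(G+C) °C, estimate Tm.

64°C

Counting bases: T=8, A=8, G=5, C=3
AT pairs contribute 16, GC pairs contribute 8.
Tm = 2×16 + 4×8 = 64°C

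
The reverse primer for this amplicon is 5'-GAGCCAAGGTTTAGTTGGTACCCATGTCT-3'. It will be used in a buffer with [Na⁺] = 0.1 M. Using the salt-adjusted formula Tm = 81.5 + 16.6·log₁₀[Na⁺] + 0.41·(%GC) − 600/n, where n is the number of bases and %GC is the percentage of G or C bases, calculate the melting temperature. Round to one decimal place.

64.0°C

Length n = 29. Counting bases: T=9, G=8, A=6, C=6
G+C = 14, so %GC = 14/29 × 100 = 48.276%
Salt term: 16.6 × (-1) = -16.6
GC term: 0.41 × 48.276 = 19.793; length term: −600/29 = −20.69
Tm = 81.5 + (-16.6) + 19.793 − 20.69 = 64.003 → 64.0°C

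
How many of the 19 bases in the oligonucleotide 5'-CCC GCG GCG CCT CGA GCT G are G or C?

16

Scanning the sequence gives A=1, G=7, T=2, C=9.
Total G or C: 7 + 9 = 16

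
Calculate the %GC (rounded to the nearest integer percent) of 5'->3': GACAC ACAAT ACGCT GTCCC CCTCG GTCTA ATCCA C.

56%

C=15, A=9, T=7, G=5
G+C = 5 + 15 = 20 out of 36 bases
%GC = 20/36 × 100 = 55.56% ≈ 56%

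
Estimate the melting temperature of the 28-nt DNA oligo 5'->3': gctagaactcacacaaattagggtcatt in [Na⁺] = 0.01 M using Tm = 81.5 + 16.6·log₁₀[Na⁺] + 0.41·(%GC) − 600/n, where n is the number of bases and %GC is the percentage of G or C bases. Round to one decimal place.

43.0°C

Length n = 28. Scanning the sequence gives T=7, A=10, G=5, C=6.
G+C = 11, so %GC = 11/28 × 100 = 39.286%
Salt term: 16.6 × (-2) = -33.2
GC term: 0.41 × 39.286 = 16.107; length term: −600/28 = −21.429
Tm = 81.5 + (-33.2) + 16.107 − 21.429 = 42.978 → 43.0°C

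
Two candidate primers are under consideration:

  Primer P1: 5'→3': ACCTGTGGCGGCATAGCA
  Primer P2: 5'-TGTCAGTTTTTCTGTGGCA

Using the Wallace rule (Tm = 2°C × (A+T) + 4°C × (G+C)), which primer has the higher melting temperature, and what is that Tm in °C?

Primer P1, 58°C

Primer P1: A+T=7, G+C=11 → Tm = 2(7)+4(11) = 58°C
Primer P2: A+T=11, G+C=8 → Tm = 2(11)+4(8) = 54°C
58°C vs 54°C → primer P1 is higher.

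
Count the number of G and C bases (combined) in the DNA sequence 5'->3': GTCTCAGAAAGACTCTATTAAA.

7

Base counts: A=9, G=3, T=6, C=4
Total G or C: 3 + 4 = 7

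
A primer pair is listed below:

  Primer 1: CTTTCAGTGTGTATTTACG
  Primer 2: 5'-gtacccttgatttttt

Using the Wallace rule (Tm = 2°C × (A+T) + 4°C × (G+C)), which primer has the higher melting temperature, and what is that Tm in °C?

Primer 1: A+T=12, G+C=7 → Tm = 2(12)+4(7) = 52°C
Primer 2: A+T=11, G+C=5 → Tm = 2(11)+4(5) = 42°C
52°C vs 42°C → primer 1 is higher.

Primer 1, 52°C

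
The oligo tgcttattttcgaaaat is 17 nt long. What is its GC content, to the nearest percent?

24%

Scanning the sequence gives G=2, T=8, C=2, A=5.
G+C = 2 + 2 = 4 out of 17 bases
%GC = 4/17 × 100 = 23.53% ≈ 24%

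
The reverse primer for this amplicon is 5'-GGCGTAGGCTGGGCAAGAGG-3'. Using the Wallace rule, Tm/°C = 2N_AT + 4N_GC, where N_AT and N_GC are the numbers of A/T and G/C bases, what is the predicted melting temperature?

Counting bases: G=11, A=4, T=2, C=3
AT pairs contribute 6, GC pairs contribute 14.
Tm = 2(6) + 4(14) = 12 + 56 = 68°C

68°C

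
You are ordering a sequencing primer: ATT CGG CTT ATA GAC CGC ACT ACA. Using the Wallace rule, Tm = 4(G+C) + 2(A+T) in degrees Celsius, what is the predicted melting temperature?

Counting bases: T=6, G=4, A=7, C=7
So N_AT = 13 and N_GC = 11.
Tm = 2×13 + 4×11 = 70°C

70°C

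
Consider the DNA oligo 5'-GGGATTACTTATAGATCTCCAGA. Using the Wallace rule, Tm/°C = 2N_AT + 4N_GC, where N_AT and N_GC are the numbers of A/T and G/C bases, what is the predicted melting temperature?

64°C

A=7, T=7, G=5, C=4
So N_AT = 14 and N_GC = 9.
Tm = 4·9 + 2·14 = 36 + 28 = 64°C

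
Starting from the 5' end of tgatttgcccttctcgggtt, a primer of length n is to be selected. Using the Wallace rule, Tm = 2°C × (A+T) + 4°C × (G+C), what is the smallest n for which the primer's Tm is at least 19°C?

n = 8

First 7 bases: TGATTTG → Tm = 18°C (< 19°C)
First 8 bases: TGATTTGC → Tm = 22°C (≥ 19°C)
Each additional base adds 2°C (A/T) or 4°C (G/C), so Tm is non-decreasing in n; n = 8 is the first length to reach 19°C.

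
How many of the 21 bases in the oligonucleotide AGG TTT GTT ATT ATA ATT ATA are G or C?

3

Base counts: G=3, T=11, A=7, C=0
G+C = 3 + 0 = 3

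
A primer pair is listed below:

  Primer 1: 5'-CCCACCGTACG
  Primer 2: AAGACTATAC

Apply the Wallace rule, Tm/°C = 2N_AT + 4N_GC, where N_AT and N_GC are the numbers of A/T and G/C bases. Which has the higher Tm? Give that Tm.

Primer 1: A+T=3, G+C=8 → Tm = 2(3)+4(8) = 38°C
Primer 2: A+T=7, G+C=3 → Tm = 2(7)+4(3) = 26°C
38°C vs 26°C → primer 1 is higher.

Primer 1, 38°C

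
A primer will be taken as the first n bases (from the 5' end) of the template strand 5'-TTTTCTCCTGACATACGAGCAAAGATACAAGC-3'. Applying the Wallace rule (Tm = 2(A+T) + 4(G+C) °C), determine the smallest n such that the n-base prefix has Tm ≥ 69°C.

First 24 bases: TTTTCTCCTGACATACGAGCAAAG → Tm = 68°C (< 69°C)
First 25 bases: TTTTCTCCTGACATACGAGCAAAGA → Tm = 70°C (≥ 69°C)
Each additional base adds 2°C (A/T) or 4°C (G/C), so Tm is non-decreasing in n; n = 25 is the first length to reach 69°C.

n = 25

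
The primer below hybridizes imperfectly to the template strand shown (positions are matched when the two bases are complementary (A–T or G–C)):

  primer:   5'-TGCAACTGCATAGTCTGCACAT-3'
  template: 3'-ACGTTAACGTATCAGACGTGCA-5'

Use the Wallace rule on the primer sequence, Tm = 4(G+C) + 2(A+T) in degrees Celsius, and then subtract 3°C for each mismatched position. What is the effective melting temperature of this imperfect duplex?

58°C

Primer base counts: A=6, T=6, G=4, C=6 → A+T=12, G+C=10
Perfect-match Tm = 2(12) + 4(10) = 24 + 40 = 64°C
Mismatches (positions where the bases are not complementary): 2 (at positions 6, 21)
Effective Tm = 64 − 2×3 = 64 − 6 = 58°C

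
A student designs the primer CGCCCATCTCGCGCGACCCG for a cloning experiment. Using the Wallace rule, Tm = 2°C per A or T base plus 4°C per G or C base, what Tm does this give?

72°C

Base counts: G=5, C=11, A=2, T=2
AT pairs contribute 4, GC pairs contribute 16.
Tm = 2×4 + 4×16 = 72°C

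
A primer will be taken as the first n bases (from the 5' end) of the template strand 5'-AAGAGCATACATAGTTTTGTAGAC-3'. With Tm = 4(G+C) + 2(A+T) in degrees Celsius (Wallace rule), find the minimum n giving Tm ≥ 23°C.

First 8 bases: AAGAGCAT → Tm = 22°C (< 23°C)
First 9 bases: AAGAGCATA → Tm = 24°C (≥ 23°C)
Since every base adds ≥2°C, Tm only increases with n, so the threshold is first crossed at n = 9.

n = 9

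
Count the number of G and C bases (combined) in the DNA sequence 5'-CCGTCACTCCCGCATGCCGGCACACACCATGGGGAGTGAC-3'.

27

Counting bases: A=8, G=11, C=16, T=5
Total G or C: 11 + 16 = 27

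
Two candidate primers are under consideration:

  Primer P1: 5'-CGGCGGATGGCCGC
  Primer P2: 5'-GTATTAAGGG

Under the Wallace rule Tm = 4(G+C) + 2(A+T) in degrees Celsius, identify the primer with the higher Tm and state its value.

Primer P1: A+T=2, G+C=12 → Tm = 2(2)+4(12) = 52°C
Primer P2: A+T=6, G+C=4 → Tm = 2(6)+4(4) = 28°C
52°C vs 28°C → primer P1 is higher.

Primer P1, 52°C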